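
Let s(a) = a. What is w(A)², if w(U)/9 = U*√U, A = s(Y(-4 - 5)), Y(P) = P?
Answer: -59049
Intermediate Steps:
A = -9 (A = -4 - 5 = -9)
w(U) = 9*U^(3/2) (w(U) = 9*(U*√U) = 9*U^(3/2))
w(A)² = (9*(-9)^(3/2))² = (9*(-27*I))² = (-243*I)² = -59049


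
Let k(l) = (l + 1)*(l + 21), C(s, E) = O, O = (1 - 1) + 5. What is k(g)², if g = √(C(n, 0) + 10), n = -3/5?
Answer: 8556 + 1584*√15 ≈ 14691.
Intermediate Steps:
O = 5 (O = 0 + 5 = 5)
n = -⅗ (n = -3*⅕ = -⅗ ≈ -0.60000)
C(s, E) = 5
g = √15 (g = √(5 + 10) = √15 ≈ 3.8730)
k(l) = (1 + l)*(21 + l)
k(g)² = (21 + (√15)² + 22*√15)² = (21 + 15 + 22*√15)² = (36 + 22*√15)²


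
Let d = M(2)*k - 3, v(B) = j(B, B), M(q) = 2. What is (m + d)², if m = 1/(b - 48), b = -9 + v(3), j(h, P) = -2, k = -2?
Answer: 171396/3481 ≈ 49.238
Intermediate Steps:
v(B) = -2
b = -11 (b = -9 - 2 = -11)
m = -1/59 (m = 1/(-11 - 48) = 1/(-59) = -1/59 ≈ -0.016949)
d = -7 (d = 2*(-2) - 3 = -4 - 3 = -7)
(m + d)² = (-1/59 - 7)² = (-414/59)² = 171396/3481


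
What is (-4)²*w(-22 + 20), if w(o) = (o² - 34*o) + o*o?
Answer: 1216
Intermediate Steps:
w(o) = -34*o + 2*o² (w(o) = (o² - 34*o) + o² = -34*o + 2*o²)
(-4)²*w(-22 + 20) = (-4)²*(2*(-22 + 20)*(-17 + (-22 + 20))) = 16*(2*(-2)*(-17 - 2)) = 16*(2*(-2)*(-19)) = 16*76 = 1216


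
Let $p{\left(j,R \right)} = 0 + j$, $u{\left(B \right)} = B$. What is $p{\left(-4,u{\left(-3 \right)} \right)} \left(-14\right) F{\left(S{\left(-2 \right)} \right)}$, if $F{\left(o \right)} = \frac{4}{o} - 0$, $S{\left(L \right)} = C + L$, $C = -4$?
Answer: $- \frac{112}{3} \approx -37.333$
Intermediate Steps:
$S{\left(L \right)} = -4 + L$
$F{\left(o \right)} = \frac{4}{o}$ ($F{\left(o \right)} = \frac{4}{o} + 0 = \frac{4}{o}$)
$p{\left(j,R \right)} = j$
$p{\left(-4,u{\left(-3 \right)} \right)} \left(-14\right) F{\left(S{\left(-2 \right)} \right)} = \left(-4\right) \left(-14\right) \frac{4}{-4 - 2} = 56 \frac{4}{-6} = 56 \cdot 4 \left(- \frac{1}{6}\right) = 56 \left(- \frac{2}{3}\right) = - \frac{112}{3}$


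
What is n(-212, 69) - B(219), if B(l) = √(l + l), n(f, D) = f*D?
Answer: -14628 - √438 ≈ -14649.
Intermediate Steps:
n(f, D) = D*f
B(l) = √2*√l (B(l) = √(2*l) = √2*√l)
n(-212, 69) - B(219) = 69*(-212) - √2*√219 = -14628 - √438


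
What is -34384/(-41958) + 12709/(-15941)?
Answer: 1062223/47775177 ≈ 0.022234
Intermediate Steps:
-34384/(-41958) + 12709/(-15941) = -34384*(-1/41958) + 12709*(-1/15941) = 2456/2997 - 12709/15941 = 1062223/47775177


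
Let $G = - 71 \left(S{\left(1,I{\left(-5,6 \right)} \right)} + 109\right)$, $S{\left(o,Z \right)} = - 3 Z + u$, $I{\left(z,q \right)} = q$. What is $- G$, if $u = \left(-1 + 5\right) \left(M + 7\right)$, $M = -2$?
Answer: $7881$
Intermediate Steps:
$u = 20$ ($u = \left(-1 + 5\right) \left(-2 + 7\right) = 4 \cdot 5 = 20$)
$S{\left(o,Z \right)} = 20 - 3 Z$ ($S{\left(o,Z \right)} = - 3 Z + 20 = 20 - 3 Z$)
$G = -7881$ ($G = - 71 \left(\left(20 - 18\right) + 109\right) = - 71 \left(2 + 109\right) = \left(-71\right) 111 = -7881$)
$- G = \left(-1\right) \left(-7881\right) = 7881$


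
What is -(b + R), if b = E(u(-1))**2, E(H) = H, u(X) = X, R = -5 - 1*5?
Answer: 9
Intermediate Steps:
R = -10 (R = -5 - 5 = -10)
b = 1 (b = (-1)**2 = 1)
-(b + R) = -(1 - 10) = -1*(-9) = 9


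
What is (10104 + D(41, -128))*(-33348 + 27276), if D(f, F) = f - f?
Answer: -61351488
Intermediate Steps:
D(f, F) = 0
(10104 + D(41, -128))*(-33348 + 27276) = (10104 + 0)*(-33348 + 27276) = 10104*(-6072) = -61351488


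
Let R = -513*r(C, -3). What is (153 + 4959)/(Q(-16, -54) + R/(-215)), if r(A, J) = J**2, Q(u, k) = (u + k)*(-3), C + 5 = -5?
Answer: 366360/16589 ≈ 22.085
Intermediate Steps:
C = -10 (C = -5 - 5 = -10)
Q(u, k) = -3*k - 3*u (Q(u, k) = (k + u)*(-3) = -3*k - 3*u)
R = -4617 (R = -513*(-3)**2 = -513*9 = -4617)
(153 + 4959)/(Q(-16, -54) + R/(-215)) = (153 + 4959)/((-3*(-54) - 3*(-16)) - 4617/(-215)) = 5112/((162 + 48) - 4617*(-1/215)) = 5112/(210 + 4617/215) = 5112/(49767/215) = 5112*(215/49767) = 366360/16589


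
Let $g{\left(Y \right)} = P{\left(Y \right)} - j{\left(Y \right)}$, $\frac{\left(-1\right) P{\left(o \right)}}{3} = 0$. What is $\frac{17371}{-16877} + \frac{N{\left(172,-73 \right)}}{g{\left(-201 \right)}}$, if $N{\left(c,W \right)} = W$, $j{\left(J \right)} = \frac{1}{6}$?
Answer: $\frac{7374755}{16877} \approx 436.97$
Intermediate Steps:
$P{\left(o \right)} = 0$ ($P{\left(o \right)} = \left(-3\right) 0 = 0$)
$j{\left(J \right)} = \frac{1}{6}$
$g{\left(Y \right)} = - \frac{1}{6}$ ($g{\left(Y \right)} = 0 - \frac{1}{6} = - \frac{1}{6}$)
$\frac{17371}{-16877} + \frac{N{\left(172,-73 \right)}}{g{\left(-201 \right)}} = \frac{17371}{-16877} - \frac{73}{- \frac{1}{6}} = 17371 \left(- \frac{1}{16877}\right) - -438 = - \frac{17371}{16877} + 438 = \frac{7374755}{16877}$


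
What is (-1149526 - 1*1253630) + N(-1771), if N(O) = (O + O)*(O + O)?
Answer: 10142608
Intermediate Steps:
N(O) = 4*O² (N(O) = (2*O)*(2*O) = 4*O²)
(-1149526 - 1*1253630) + N(-1771) = (-1149526 - 1*1253630) + 4*(-1771)² = (-1149526 - 1253630) + 4*3136441 = -2403156 + 12545764 = 10142608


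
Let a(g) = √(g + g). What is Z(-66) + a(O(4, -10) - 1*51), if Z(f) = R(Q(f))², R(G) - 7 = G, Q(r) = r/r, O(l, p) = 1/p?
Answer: 64 + I*√2555/5 ≈ 64.0 + 10.109*I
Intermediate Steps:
Q(r) = 1
R(G) = 7 + G
a(g) = √2*√g (a(g) = √(2*g) = √2*√g)
Z(f) = 64 (Z(f) = (7 + 1)² = 8² = 64)
Z(-66) + a(O(4, -10) - 1*51) = 64 + √2*√(1/(-10) - 1*51) = 64 + √2*√(-⅒ - 51) = 64 + √2*√(-511/10) = 64 + √2*(I*√5110/10) = 64 + I*√2555/5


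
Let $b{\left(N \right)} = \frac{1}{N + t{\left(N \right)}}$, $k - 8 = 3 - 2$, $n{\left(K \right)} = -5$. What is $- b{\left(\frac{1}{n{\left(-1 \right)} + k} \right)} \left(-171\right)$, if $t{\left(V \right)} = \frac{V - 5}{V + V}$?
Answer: $- \frac{684}{37} \approx -18.486$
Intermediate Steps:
$t{\left(V \right)} = \frac{-5 + V}{2 V}$
$k = 9$ ($k = 8 + \left(3 - 2\right) = 8 + 1 = 9$)
$b{\left(N \right)} = \frac{1}{N + \frac{-5 + N}{2 N}}$
$- b{\left(\frac{1}{n{\left(-1 \right)} + k} \right)} \left(-171\right) = - \frac{2}{\left(-5 + 9\right) \left(-5 + \frac{1}{-5 + 9} + 2 \left(\frac{1}{-5 + 9}\right)^{2}\right)} \left(-171\right) = - \frac{2}{4 \left(-5 + \frac{1}{4} + 2 \left(\frac{1}{4}\right)^{2}\right)} \left(-171\right) = - 2 \cdot \frac{1}{4} \frac{1}{-5 + \frac{1}{4} + \frac{2}{16}} \left(-171\right) = - 2 \cdot \frac{1}{4} \frac{1}{-5 + \frac{1}{4} + 2 \cdot \frac{1}{16}} \left(-171\right) = - 2 \cdot \frac{1}{4} \frac{1}{-5 + \frac{1}{4} + \frac{1}{8}} \left(-171\right) = - 2 \cdot \frac{1}{4} \frac{1}{- \frac{37}{8}} \left(-171\right) = - 2 \cdot \frac{1}{4} \left(- \frac{8}{37}\right) \left(-171\right) = - \frac{\left(-4\right) \left(-171\right)}{37} = \left(-1\right) \frac{684}{37} = - \frac{684}{37}$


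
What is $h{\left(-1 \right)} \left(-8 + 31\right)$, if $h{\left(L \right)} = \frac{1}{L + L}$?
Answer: $- \frac{23}{2} \approx -11.5$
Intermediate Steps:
$h{\left(L \right)} = \frac{1}{2 L}$
$h{\left(-1 \right)} \left(-8 + 31\right) = \frac{1}{2 \left(-1\right)} \left(-8 + 31\right) = \frac{1}{2} \left(-1\right) 23 = \left(- \frac{1}{2}\right) 23 = - \frac{23}{2}$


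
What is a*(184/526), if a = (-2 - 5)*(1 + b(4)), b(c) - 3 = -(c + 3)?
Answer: 1932/263 ≈ 7.3460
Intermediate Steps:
b(c) = -c (b(c) = 3 - (c + 3) = 3 - (3 + c) = 3 + (-3 - c) = -c)
a = 21 (a = (-2 - 5)*(1 - 1*4) = -7*(1 - 4) = -7*(-3) = 21)
a*(184/526) = 21*(184/526) = 21*(184*(1/526)) = 21*(92/263) = 1932/263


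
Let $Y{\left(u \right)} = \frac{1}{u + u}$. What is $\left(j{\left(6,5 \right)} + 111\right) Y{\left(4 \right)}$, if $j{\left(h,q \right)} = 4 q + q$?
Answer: $17$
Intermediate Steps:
$j{\left(h,q \right)} = 5 q$
$Y{\left(u \right)} = \frac{1}{2 u}$
$\left(j{\left(6,5 \right)} + 111\right) Y{\left(4 \right)} = \left(5 \cdot 5 + 111\right) \frac{1}{2 \cdot 4} = \left(25 + 111\right) \frac{1}{2} \cdot \frac{1}{4} = 136 \cdot \frac{1}{8} = 17$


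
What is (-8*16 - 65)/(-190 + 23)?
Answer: 193/167 ≈ 1.1557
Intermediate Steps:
(-8*16 - 65)/(-190 + 23) = (-128 - 65)/(-167) = -193*(-1/167) = 193/167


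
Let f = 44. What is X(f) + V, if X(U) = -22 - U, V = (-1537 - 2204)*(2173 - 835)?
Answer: -5005524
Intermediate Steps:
V = -5005458 (V = -3741*1338 = -5005458)
X(f) + V = (-22 - 1*44) - 5005458 = (-22 - 44) - 5005458 = -66 - 5005458 = -5005524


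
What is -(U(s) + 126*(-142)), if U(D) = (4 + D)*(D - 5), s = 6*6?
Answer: 16652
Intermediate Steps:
s = 36
U(D) = (-5 + D)*(4 + D) (U(D) = (4 + D)*(-5 + D) = (-5 + D)*(4 + D))
-(U(s) + 126*(-142)) = -((-20 + 36**2 - 1*36) + 126*(-142)) = -((-20 + 1296 - 36) - 17892) = -(1240 - 17892) = -1*(-16652) = 16652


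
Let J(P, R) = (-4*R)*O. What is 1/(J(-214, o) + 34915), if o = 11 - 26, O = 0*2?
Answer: 1/34915 ≈ 2.8641e-5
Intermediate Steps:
O = 0
o = -15
J(P, R) = 0 (J(P, R) = -4*R*0 = 0)
1/(J(-214, o) + 34915) = 1/(0 + 34915) = 1/34915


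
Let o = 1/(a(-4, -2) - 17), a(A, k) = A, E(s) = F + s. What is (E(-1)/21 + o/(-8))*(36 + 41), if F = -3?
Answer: -341/24 ≈ -14.208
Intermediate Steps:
E(s) = -3 + s
o = -1/21 (o = 1/(-4 - 17) = 1/(-21) = -1/21 ≈ -0.047619)
(E(-1)/21 + o/(-8))*(36 + 41) = ((-3 - 1)/21 - 1/21/(-8))*(36 + 41) = (-4*1/21 - 1/21*(-⅛))*77 = (-4/21 + 1/168)*77 = -31/168*77 = -341/24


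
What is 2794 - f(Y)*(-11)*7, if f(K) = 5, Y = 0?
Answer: 3179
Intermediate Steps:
2794 - f(Y)*(-11)*7 = 2794 - 5*(-11)*7 = 2794 - (-55)*7 = 2794 - 1*(-385) = 2794 + 385 = 3179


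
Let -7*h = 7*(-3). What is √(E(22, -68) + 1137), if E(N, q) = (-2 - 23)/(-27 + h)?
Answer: √163878/12 ≈ 33.735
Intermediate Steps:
h = 3 (h = -(-3) = -⅐*(-21) = 3)
E(N, q) = 25/24 (E(N, q) = (-2 - 23)/(-27 + 3) = -25/(-24) = -25*(-1/24) = 25/24)
√(E(22, -68) + 1137) = √(25/24 + 1137) = √(27313/24) = √163878/12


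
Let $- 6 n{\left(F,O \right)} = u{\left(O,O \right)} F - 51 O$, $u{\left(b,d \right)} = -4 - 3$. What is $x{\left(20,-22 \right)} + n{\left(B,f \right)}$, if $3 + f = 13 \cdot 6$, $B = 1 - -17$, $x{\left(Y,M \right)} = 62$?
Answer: $\frac{1441}{2} \approx 720.5$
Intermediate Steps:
$B = 18$ ($B = 1 + 17 = 18$)
$f = 75$ ($f = -3 + 13 \cdot 6 = -3 + 78 = 75$)
$u{\left(b,d \right)} = -7$ ($u{\left(b,d \right)} = -4 - 3 = -7$)
$n{\left(F,O \right)} = \frac{7 F}{6} + \frac{17 O}{2}$ ($n{\left(F,O \right)} = - \frac{- 7 F - 51 O}{6} = - \frac{- 51 O - 7 F}{6} = \frac{7 F}{6} + \frac{17 O}{2}$)
$x{\left(20,-22 \right)} + n{\left(B,f \right)} = 62 + \left(\frac{7}{6} \cdot 18 + \frac{17}{2} \cdot 75\right) = 62 + \left(21 + \frac{1275}{2}\right) = 62 + \frac{1317}{2} = \frac{1441}{2}$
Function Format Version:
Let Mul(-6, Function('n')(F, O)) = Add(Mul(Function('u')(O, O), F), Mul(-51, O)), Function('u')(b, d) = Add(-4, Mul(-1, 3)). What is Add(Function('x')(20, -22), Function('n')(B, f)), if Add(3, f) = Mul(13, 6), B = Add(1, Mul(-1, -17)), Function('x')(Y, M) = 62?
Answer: Rational(1441, 2) ≈ 720.50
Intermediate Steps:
B = 18 (B = Add(1, 17) = 18)
f = 75 (f = Add(-3, Mul(13, 6)) = Add(-3, 78) = 75)
Function('u')(b, d) = -7 (Function('u')(b, d) = Add(-4, -3) = -7)
Function('n')(F, O) = Add(Mul(Rational(7, 6), F), Mul(Rational(17, 2), O)) (Function('n')(F, O) = Mul(Rational(-1, 6), Add(Mul(-7, F), Mul(-51, O))) = Mul(Rational(-1, 6), Add(Mul(-51, O), Mul(-7, F))) = Add(Mul(Rational(7, 6), F), Mul(Rational(17, 2), O)))
Add(Function('x')(20, -22), Function('n')(B, f)) = Add(62, Add(Mul(Rational(7, 6), 18), Mul(Rational(17, 2), 75))) = Add(62, Add(21, Rational(1275, 2))) = Add(62, Rational(1317, 2)) = Rational(1441, 2)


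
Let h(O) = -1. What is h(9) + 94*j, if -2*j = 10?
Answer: -471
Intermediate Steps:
j = -5 (j = -½*10 = -5)
h(9) + 94*j = -1 + 94*(-5) = -1 - 470 = -471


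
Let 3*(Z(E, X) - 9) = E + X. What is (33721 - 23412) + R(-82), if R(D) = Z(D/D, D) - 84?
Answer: 10207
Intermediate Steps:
Z(E, X) = 9 + E/3 + X/3 (Z(E, X) = 9 + (E + X)/3 = 9 + (E/3 + X/3) = 9 + E/3 + X/3)
R(D) = -224/3 + D/3 (R(D) = (9 + (D/D)/3 + D/3) - 84 = (9 + (⅓)*1 + D/3) - 84 = (9 + ⅓ + D/3) - 84 = (28/3 + D/3) - 84 = -224/3 + D/3)
(33721 - 23412) + R(-82) = (33721 - 23412) + (-224/3 + (⅓)*(-82)) = 10309 + (-224/3 - 82/3) = 10309 - 102 = 10207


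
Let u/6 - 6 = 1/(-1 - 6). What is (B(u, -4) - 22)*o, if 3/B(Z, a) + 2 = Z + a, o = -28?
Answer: 10423/17 ≈ 613.12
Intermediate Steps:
u = 246/7 (u = 36 + 6/(-1 - 6) = 36 + 6/(-7) = 36 + 6*(-⅐) = 36 - 6/7 = 246/7 ≈ 35.143)
B(Z, a) = 3/(-2 + Z + a) (B(Z, a) = 3/(-2 + (Z + a)) = 3/(-2 + Z + a))
(B(u, -4) - 22)*o = (3/(-2 + 246/7 - 4) - 22)*(-28) = (3/(204/7) - 22)*(-28) = (3*(7/204) - 22)*(-28) = (7/68 - 22)*(-28) = -1489/68*(-28) = 10423/17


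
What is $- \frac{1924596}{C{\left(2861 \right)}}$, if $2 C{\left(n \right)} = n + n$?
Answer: $- \frac{1924596}{2861} \approx -672.7$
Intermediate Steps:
$C{\left(n \right)} = n$ ($C{\left(n \right)} = \frac{n + n}{2} = \frac{2 n}{2} = n$)
$- \frac{1924596}{C{\left(2861 \right)}} = - \frac{1924596}{2861}$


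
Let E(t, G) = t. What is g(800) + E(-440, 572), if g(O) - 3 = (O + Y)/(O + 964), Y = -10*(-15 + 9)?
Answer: -192502/441 ≈ -436.51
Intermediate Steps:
Y = 60 (Y = -10*(-6) = 60)
g(O) = 3 + (60 + O)/(964 + O) (g(O) = 3 + (O + 60)/(O + 964) = 3 + (60 + O)/(964 + O))
g(800) + E(-440, 572) = 4*(738 + 800)/(964 + 800) - 440 = 4*1538/1764 - 440 = 4*(1/1764)*1538 - 440 = 1538/441 - 440 = -192502/441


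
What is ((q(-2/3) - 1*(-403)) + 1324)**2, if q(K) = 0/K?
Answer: 2982529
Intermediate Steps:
q(K) = 0
((q(-2/3) - 1*(-403)) + 1324)**2 = ((0 - 1*(-403)) + 1324)**2 = ((0 + 403) + 1324)**2 = (403 + 1324)**2 = 1727**2 = 2982529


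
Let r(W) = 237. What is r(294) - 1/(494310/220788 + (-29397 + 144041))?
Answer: 999844257591/4218752297 ≈ 237.00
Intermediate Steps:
r(294) - 1/(494310/220788 + (-29397 + 144041)) = 237 - 1/(494310/220788 + (-29397 + 144041)) = 237 - 1/(494310*(1/220788) + 114644) = 237 - 1/(82385/36798 + 114644) = 237 - 1/4218752297/36798 = 237 - 1*36798/4218752297 = 237 - 36798/4218752297 = 999844257591/4218752297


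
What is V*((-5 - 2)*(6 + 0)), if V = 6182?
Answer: -259644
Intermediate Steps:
V*((-5 - 2)*(6 + 0)) = 6182*((-5 - 2)*(6 + 0)) = 6182*(-7*6) = 6182*(-42) = -259644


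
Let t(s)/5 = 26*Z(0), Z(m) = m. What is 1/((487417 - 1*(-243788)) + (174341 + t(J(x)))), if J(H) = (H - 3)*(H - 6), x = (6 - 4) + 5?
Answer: 1/905546 ≈ 1.1043e-6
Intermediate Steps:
x = 7 (x = 2 + 5 = 7)
J(H) = (-6 + H)*(-3 + H) (J(H) = (-3 + H)*(-6 + H) = (-6 + H)*(-3 + H))
t(s) = 0 (t(s) = 5*(26*0) = 5*0 = 0)
1/((487417 - 1*(-243788)) + (174341 + t(J(x)))) = 1/((487417 - 1*(-243788)) + (174341 + 0)) = 1/((487417 + 243788) + 174341) = 1/(731205 + 174341) = 1/905546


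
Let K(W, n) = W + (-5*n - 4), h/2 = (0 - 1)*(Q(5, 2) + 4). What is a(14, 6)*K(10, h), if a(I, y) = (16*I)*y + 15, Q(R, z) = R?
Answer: 130464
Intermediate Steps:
h = -18 (h = 2*((0 - 1)*(5 + 4)) = 2*(-1*9) = 2*(-9) = -18)
a(I, y) = 15 + 16*I*y (a(I, y) = 16*I*y + 15 = 15 + 16*I*y)
K(W, n) = -4 + W - 5*n (K(W, n) = W + (-4 - 5*n) = -4 + W - 5*n)
a(14, 6)*K(10, h) = (15 + 16*14*6)*(-4 + 10 - 5*(-18)) = (15 + 1344)*(-4 + 10 + 90) = 1359*96 = 130464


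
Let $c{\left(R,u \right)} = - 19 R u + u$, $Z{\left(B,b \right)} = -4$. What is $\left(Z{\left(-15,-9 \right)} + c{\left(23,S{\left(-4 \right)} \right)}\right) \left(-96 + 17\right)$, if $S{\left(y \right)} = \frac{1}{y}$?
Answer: $-8295$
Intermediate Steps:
$c{\left(R,u \right)} = u - 19 R u$ ($c{\left(R,u \right)} = - 19 R u + u = u - 19 R u$)
$\left(Z{\left(-15,-9 \right)} + c{\left(23,S{\left(-4 \right)} \right)}\right) \left(-96 + 17\right) = \left(-4 + \frac{1 - 437}{-4}\right) \left(-96 + 17\right) = \left(-4 - \frac{1 - 437}{4}\right) \left(-79\right) = \left(-4 - -109\right) \left(-79\right) = \left(-4 + 109\right) \left(-79\right) = 105 \left(-79\right) = -8295$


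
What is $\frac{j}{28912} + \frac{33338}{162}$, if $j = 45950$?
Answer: $\frac{242828039}{1170936} \approx 207.38$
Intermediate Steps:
$\frac{j}{28912} + \frac{33338}{162} = \frac{45950}{28912} + \frac{33338}{162} = 45950 \cdot \frac{1}{28912} + 33338 \cdot \frac{1}{162} = \frac{22975}{14456} + \frac{16669}{81} = \frac{242828039}{1170936}$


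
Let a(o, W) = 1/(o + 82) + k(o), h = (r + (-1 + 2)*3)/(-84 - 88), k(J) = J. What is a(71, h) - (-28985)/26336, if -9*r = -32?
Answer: 290549009/4029408 ≈ 72.107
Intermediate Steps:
r = 32/9 (r = -⅑*(-32) = 32/9 ≈ 3.5556)
h = -59/1548 (h = (32/9 + (-1 + 2)*3)/(-84 - 88) = (32/9 + 1*3)/(-172) = (32/9 + 3)*(-1/172) = (59/9)*(-1/172) = -59/1548 ≈ -0.038114)
a(o, W) = o + 1/(82 + o) (a(o, W) = 1/(o + 82) + o = 1/(82 + o) + o = o + 1/(82 + o))
a(71, h) - (-28985)/26336 = (1 + 71² + 82*71)/(82 + 71) - (-28985)/26336 = (1 + 5041 + 5822)/153 - (-28985)/26336 = (1/153)*10864 - 1*(-28985/26336) = 10864/153 + 28985/26336 = 290549009/4029408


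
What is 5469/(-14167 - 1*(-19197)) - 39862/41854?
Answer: 14196833/105262810 ≈ 0.13487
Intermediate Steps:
5469/(-14167 - 1*(-19197)) - 39862/41854 = 5469/(-14167 + 19197) - 39862*1/41854 = 5469/5030 - 19931/20927 = 14196833/105262810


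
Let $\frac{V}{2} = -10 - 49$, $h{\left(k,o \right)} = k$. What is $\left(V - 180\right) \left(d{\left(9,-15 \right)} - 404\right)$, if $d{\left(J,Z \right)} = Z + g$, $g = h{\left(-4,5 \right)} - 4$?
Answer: $127246$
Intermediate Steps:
$V = -118$ ($V = 2 \left(-10 - 49\right) = 2 \left(-59\right) = -118$)
$g = -8$ ($g = -4 - 4 = -8$)
$d{\left(J,Z \right)} = -8 + Z$ ($d{\left(J,Z \right)} = Z - 8 = -8 + Z$)
$\left(V - 180\right) \left(d{\left(9,-15 \right)} - 404\right) = \left(-118 - 180\right) \left(\left(-8 - 15\right) - 404\right) = \left(-118 - 180\right) \left(-23 - 404\right) = \left(-298\right) \left(-427\right) = 127246$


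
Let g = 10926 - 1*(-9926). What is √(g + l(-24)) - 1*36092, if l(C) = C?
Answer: -36092 + 2*√5207 ≈ -35948.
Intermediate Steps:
g = 20852 (g = 10926 + 9926 = 20852)
√(g + l(-24)) - 1*36092 = √(20852 - 24) - 1*36092 = √20828 - 36092 = 2*√5207 - 36092 = -36092 + 2*√5207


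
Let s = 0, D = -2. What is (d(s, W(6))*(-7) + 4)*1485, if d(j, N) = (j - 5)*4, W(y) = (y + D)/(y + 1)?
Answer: 213840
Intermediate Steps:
W(y) = (-2 + y)/(1 + y) (W(y) = (y - 2)/(y + 1) = (-2 + y)/(1 + y))
d(j, N) = -20 + 4*j (d(j, N) = (-5 + j)*4 = -20 + 4*j)
(d(s, W(6))*(-7) + 4)*1485 = ((-20 + 4*0)*(-7) + 4)*1485 = ((-20 + 0)*(-7) + 4)*1485 = (-20*(-7) + 4)*1485 = (140 + 4)*1485 = 144*1485 = 213840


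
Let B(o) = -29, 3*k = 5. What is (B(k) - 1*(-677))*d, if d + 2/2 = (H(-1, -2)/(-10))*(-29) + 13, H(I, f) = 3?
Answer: 67068/5 ≈ 13414.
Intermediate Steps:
k = 5/3 (k = (⅓)*5 = 5/3 ≈ 1.6667)
d = 207/10 (d = -1 + ((3/(-10))*(-29) + 13) = -1 + ((3*(-⅒))*(-29) + 13) = -1 + (-3/10*(-29) + 13) = -1 + (87/10 + 13) = -1 + 217/10 = 207/10 ≈ 20.700)
(B(k) - 1*(-677))*d = (-29 - 1*(-677))*(207/10) = (-29 + 677)*(207/10) = 648*(207/10) = 67068/5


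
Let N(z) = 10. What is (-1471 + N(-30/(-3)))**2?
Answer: 2134521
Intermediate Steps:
(-1471 + N(-30/(-3)))**2 = (-1471 + 10)**2 = (-1461)**2 = 2134521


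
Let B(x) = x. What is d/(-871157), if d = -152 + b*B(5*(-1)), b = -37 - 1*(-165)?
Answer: 792/871157 ≈ 0.00090914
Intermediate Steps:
b = 128 (b = -37 + 165 = 128)
d = -792 (d = -152 + 128*(5*(-1)) = -152 + 128*(-5) = -152 - 640 = -792)
d/(-871157) = -792/(-871157) = -792*(-1/871157) = 792/871157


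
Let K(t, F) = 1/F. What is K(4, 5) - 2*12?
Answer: -119/5 ≈ -23.800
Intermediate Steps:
K(4, 5) - 2*12 = 1/5 - 2*12 = ⅕ - 24 = -119/5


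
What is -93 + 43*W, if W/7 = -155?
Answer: -46748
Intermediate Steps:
W = -1085 (W = 7*(-155) = -1085)
-93 + 43*W = -93 + 43*(-1085) = -93 - 46655 = -46748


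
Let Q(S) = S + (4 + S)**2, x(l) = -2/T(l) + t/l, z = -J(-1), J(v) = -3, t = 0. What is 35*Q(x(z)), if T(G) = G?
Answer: 3290/9 ≈ 365.56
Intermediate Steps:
z = 3 (z = -1*(-3) = 3)
x(l) = -2/l (x(l) = -2/l + 0/l = -2/l + 0 = -2/l)
35*Q(x(z)) = 35*(-2/3 + (4 - 2/3)**2) = 35*(-2/3 + (10/3)**2) = 35*(-2/3 + 100/9) = 35*(94/9) = 3290/9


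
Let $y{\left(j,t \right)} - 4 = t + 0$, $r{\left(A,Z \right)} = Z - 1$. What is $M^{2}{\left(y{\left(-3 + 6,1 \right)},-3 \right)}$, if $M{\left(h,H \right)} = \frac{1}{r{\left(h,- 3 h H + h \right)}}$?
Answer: $\frac{1}{2401} \approx 0.00041649$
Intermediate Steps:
$r{\left(A,Z \right)} = -1 + Z$
$y{\left(j,t \right)} = 4 + t$ ($y{\left(j,t \right)} = 4 + \left(t + 0\right) = 4 + t$)
$M{\left(h,H \right)} = \frac{1}{-1 + h - 3 H h}$ ($M{\left(h,H \right)} = \frac{1}{-1 + \left(- 3 h H + h\right)} = \frac{1}{-1 - \left(- h + 3 H h\right)} = \frac{1}{-1 + h - 3 H h}$)
$M^{2}{\left(y{\left(-3 + 6,1 \right)},-3 \right)} = \left(- \frac{1}{1 + \left(4 + 1\right) \left(-1 + 3 \left(-3\right)\right)}\right)^{2} = \left(- \frac{1}{1 + 5 \left(-1 - 9\right)}\right)^{2} = \left(- \frac{1}{1 + 5 \left(-10\right)}\right)^{2} = \left(- \frac{1}{1 - 50}\right)^{2} = \left(- \frac{1}{-49}\right)^{2} = \left(\left(-1\right) \left(- \frac{1}{49}\right)\right)^{2} = \left(\frac{1}{49}\right)^{2} = \frac{1}{2401}$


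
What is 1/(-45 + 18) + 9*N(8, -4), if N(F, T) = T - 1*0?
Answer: -973/27 ≈ -36.037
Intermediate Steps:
N(F, T) = T (N(F, T) = T + 0 = T)
1/(-45 + 18) + 9*N(8, -4) = 1/(-45 + 18) + 9*(-4) = 1/(-27) - 36 = -1/27 - 36 = -973/27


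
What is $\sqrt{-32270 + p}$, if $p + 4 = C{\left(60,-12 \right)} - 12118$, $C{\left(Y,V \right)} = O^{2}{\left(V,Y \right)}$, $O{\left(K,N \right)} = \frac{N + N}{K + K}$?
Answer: $i \sqrt{44367} \approx 210.63 i$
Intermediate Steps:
$O{\left(K,N \right)} = \frac{N}{K}$ ($O{\left(K,N \right)} = \frac{2 N}{2 K} = 2 N \frac{1}{2 K} = \frac{N}{K}$)
$C{\left(Y,V \right)} = \frac{Y^{2}}{V^{2}}$ ($C{\left(Y,V \right)} = \left(\frac{Y}{V}\right)^{2} = \frac{Y^{2}}{V^{2}}$)
$p = -12097$ ($p = -4 - \left(12118 - \frac{60^{2}}{144}\right) = -4 + \left(\frac{1}{144} \cdot 3600 - 12118\right) = -4 + \left(25 - 12118\right) = -4 - 12093 = -12097$)
$\sqrt{-32270 + p} = \sqrt{-32270 - 12097} = \sqrt{-44367} = i \sqrt{44367}$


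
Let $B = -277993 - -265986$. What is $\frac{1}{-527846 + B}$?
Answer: $- \frac{1}{539853} \approx -1.8524 \cdot 10^{-6}$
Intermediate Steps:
$B = -12007$ ($B = -277993 + 265986 = -12007$)
$\frac{1}{-527846 + B} = \frac{1}{-527846 - 12007} = \frac{1}{-539853} = - \frac{1}{539853}$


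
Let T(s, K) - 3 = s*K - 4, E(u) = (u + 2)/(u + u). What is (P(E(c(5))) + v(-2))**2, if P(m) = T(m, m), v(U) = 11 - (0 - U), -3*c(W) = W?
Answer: 641601/10000 ≈ 64.160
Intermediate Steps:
c(W) = -W/3
v(U) = 11 + U (v(U) = 11 - (-1)*U = 11 + U)
E(u) = (2 + u)/(2*u) (E(u) = (2 + u)/((2*u)) = (2 + u)*(1/(2*u)) = (2 + u)/(2*u))
T(s, K) = -1 + K*s (T(s, K) = 3 + (s*K - 4) = 3 + (K*s - 4) = 3 + (-4 + K*s) = -1 + K*s)
P(m) = -1 + m**2 (P(m) = -1 + m*m = -1 + m**2)
(P(E(c(5))) + v(-2))**2 = ((-1 + ((2 - 1/3*5)/(2*((-1/3*5))))**2) + (11 - 2))**2 = ((-1 + ((2 - 5/3)/(2*(-5/3)))**2) + 9)**2 = ((-1 + ((1/2)*(-3/5)*(1/3))**2) + 9)**2 = ((-1 + (-1/10)**2) + 9)**2 = ((-1 + 1/100) + 9)**2 = (-99/100 + 9)**2 = (801/100)**2 = 641601/10000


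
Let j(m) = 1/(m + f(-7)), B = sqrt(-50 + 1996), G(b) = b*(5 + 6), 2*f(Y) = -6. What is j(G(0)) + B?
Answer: -1/3 + sqrt(1946) ≈ 43.780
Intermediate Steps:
f(Y) = -3 (f(Y) = (1/2)*(-6) = -3)
G(b) = 11*b (G(b) = b*11 = 11*b)
B = sqrt(1946) ≈ 44.113
j(m) = 1/(-3 + m) (j(m) = 1/(m - 3) = 1/(-3 + m))
j(G(0)) + B = 1/(-3 + 11*0) + sqrt(1946) = 1/(-3 + 0) + sqrt(1946) = 1/(-3) + sqrt(1946) = -1/3 + sqrt(1946)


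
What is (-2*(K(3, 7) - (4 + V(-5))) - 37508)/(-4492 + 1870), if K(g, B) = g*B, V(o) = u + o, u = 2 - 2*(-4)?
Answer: 18766/1311 ≈ 14.314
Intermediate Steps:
u = 10 (u = 2 + 8 = 10)
V(o) = 10 + o
K(g, B) = B*g
(-2*(K(3, 7) - (4 + V(-5))) - 37508)/(-4492 + 1870) = (-2*(7*3 - (4 + (10 - 5))) - 37508)/(-4492 + 1870) = (-2*(21 - (4 + 5)) - 37508)/(-2622) = (-2*(21 - 1*9) - 37508)*(-1/2622) = (-2*(21 - 9) - 37508)*(-1/2622) = (-2*12 - 37508)*(-1/2622) = (-24 - 37508)*(-1/2622) = -37532*(-1/2622) = 18766/1311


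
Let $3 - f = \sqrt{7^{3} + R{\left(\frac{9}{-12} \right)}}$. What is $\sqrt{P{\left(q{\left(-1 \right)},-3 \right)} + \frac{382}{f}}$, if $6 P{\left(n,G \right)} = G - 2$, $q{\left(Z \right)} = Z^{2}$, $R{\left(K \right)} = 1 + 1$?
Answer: $\frac{\sqrt{-13662 - 30 \sqrt{345}}}{6 \sqrt{-3 + \sqrt{345}}} \approx 5.036 i$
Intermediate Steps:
$R{\left(K \right)} = 2$
$P{\left(n,G \right)} = - \frac{1}{3} + \frac{G}{6}$ ($P{\left(n,G \right)} = \frac{G - 2}{6} = \frac{-2 + G}{6} = - \frac{1}{3} + \frac{G}{6}$)
$f = 3 - \sqrt{345}$ ($f = 3 - \sqrt{7^{3} + 2} = 3 - \sqrt{343 + 2} = 3 - \sqrt{345} \approx -15.574$)
$\sqrt{P{\left(q{\left(-1 \right)},-3 \right)} + \frac{382}{f}} = \sqrt{\left(- \frac{1}{3} + \frac{1}{6} \left(-3\right)\right) + \frac{382}{3 - \sqrt{345}}} = \sqrt{\left(- \frac{1}{3} - \frac{1}{2}\right) + \frac{382}{3 - \sqrt{345}}} = \sqrt{- \frac{5}{6} + \frac{382}{3 - \sqrt{345}}}$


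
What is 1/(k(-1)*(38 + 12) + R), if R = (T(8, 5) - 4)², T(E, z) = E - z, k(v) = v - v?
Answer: 1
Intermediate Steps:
k(v) = 0
R = 1 (R = ((8 - 1*5) - 4)² = ((8 - 5) - 4)² = (3 - 4)² = (-1)² = 1)
1/(k(-1)*(38 + 12) + R) = 1/(0*(38 + 12) + 1) = 1/(0*50 + 1) = 1/(0 + 1) = 1/1 = 1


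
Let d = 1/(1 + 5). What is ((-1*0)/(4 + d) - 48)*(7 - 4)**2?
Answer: -432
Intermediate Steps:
d = 1/6 ≈ 0.16667
((-1*0)/(4 + d) - 48)*(7 - 4)**2 = ((-1*0)/(4 + 1/6) - 48)*(7 - 4)**2 = (0/(25/6) - 48)*3**2 = (0*(6/25) - 48)*9 = (0 - 48)*9 = -48*9 = -432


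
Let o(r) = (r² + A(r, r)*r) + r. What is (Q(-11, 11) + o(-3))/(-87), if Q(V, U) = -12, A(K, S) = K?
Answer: -1/29 ≈ -0.034483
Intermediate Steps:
o(r) = r + 2*r² (o(r) = (r² + r*r) + r = (r² + r²) + r = 2*r² + r = r + 2*r²)
(Q(-11, 11) + o(-3))/(-87) = (-12 - 3*(1 + 2*(-3)))/(-87) = (-12 - 3*(1 - 6))*(-1/87) = (-12 - 3*(-5))*(-1/87) = (-12 + 15)*(-1/87) = 3*(-1/87) = -1/29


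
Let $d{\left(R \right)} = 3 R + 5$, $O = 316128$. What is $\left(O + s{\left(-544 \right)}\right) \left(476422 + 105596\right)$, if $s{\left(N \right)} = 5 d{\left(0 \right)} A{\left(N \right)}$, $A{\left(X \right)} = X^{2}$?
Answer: $4489994157504$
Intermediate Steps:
$d{\left(R \right)} = 5 + 3 R$
$s{\left(N \right)} = 25 N^{2}$ ($s{\left(N \right)} = 5 \left(5 + 3 \cdot 0\right) N^{2} = 5 \left(5 + 0\right) N^{2} = 5 \cdot 5 N^{2} = 25 N^{2}$)
$\left(O + s{\left(-544 \right)}\right) \left(476422 + 105596\right) = \left(316128 + 25 \left(-544\right)^{2}\right) \left(476422 + 105596\right) = \left(316128 + 25 \cdot 295936\right) 582018 = \left(316128 + 7398400\right) 582018 = 7714528 \cdot 582018 = 4489994157504$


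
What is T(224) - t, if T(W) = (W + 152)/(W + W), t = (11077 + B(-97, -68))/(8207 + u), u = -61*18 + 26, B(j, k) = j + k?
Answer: -275727/399560 ≈ -0.69008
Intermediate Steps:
u = -1072 (u = -1098 + 26 = -1072)
t = 10912/7135 (t = (11077 + (-97 - 68))/(8207 - 1072) = (11077 - 165)/7135 = 10912*(1/7135) = 10912/7135 ≈ 1.5294)
T(W) = (152 + W)/(2*W) (T(W) = (152 + W)/((2*W)) = (152 + W)*(1/(2*W)) = (152 + W)/(2*W))
T(224) - t = (½)*(152 + 224)/224 - 1*10912/7135 = (½)*(1/224)*376 - 10912/7135 = 47/56 - 10912/7135 = -275727/399560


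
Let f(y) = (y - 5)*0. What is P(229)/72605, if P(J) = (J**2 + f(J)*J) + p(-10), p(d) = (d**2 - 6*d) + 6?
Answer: 52607/72605 ≈ 0.72456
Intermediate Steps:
p(d) = 6 + d**2 - 6*d
f(y) = 0 (f(y) = (-5 + y)*0 = 0)
P(J) = 166 + J**2 (P(J) = (J**2 + 0*J) + (6 + (-10)**2 - 6*(-10)) = (J**2 + 0) + (6 + 100 + 60) = J**2 + 166 = 166 + J**2)
P(229)/72605 = (166 + 229**2)/72605 = (166 + 52441)*(1/72605) = 52607*(1/72605) = 52607/72605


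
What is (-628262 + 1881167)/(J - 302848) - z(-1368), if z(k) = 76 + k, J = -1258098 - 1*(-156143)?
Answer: 1813752571/1404803 ≈ 1291.1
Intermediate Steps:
J = -1101955 (J = -1258098 + 156143 = -1101955)
(-628262 + 1881167)/(J - 302848) - z(-1368) = (-628262 + 1881167)/(-1101955 - 302848) - (76 - 1368) = 1252905/(-1404803) - 1*(-1292) = 1252905*(-1/1404803) + 1292 = -1252905/1404803 + 1292 = 1813752571/1404803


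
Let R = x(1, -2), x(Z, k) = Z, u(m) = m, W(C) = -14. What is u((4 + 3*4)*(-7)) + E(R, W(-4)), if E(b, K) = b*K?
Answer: -126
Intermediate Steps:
R = 1
E(b, K) = K*b
u((4 + 3*4)*(-7)) + E(R, W(-4)) = (4 + 3*4)*(-7) - 14*1 = (4 + 12)*(-7) - 14 = 16*(-7) - 14 = -112 - 14 = -126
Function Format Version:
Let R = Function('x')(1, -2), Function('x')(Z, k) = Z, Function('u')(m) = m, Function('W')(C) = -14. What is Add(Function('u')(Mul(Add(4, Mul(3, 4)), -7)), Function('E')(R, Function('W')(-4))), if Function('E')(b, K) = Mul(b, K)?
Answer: -126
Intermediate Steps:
R = 1
Function('E')(b, K) = Mul(K, b)
Add(Function('u')(Mul(Add(4, Mul(3, 4)), -7)), Function('E')(R, Function('W')(-4))) = Add(Mul(Add(4, Mul(3, 4)), -7), Mul(-14, 1)) = Add(Mul(Add(4, 12), -7), -14) = Add(Mul(16, -7), -14) = Add(-112, -14) = -126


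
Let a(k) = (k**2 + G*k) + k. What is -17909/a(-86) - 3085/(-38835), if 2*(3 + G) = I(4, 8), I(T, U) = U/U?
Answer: -134456278/58446675 ≈ -2.3005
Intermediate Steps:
I(T, U) = 1
G = -5/2 (G = -3 + (1/2)*1 = -3 + 1/2 = -5/2 ≈ -2.5000)
a(k) = k**2 - 3*k/2 (a(k) = (k**2 - 5*k/2) + k = k**2 - 3*k/2)
-17909/a(-86) - 3085/(-38835) = -17909*(-1/(43*(-3 + 2*(-86)))) - 3085/(-38835) = -17909*(-1/(43*(-3 - 172))) - 3085*(-1/38835) = -17909/((1/2)*(-86)*(-175)) + 617/7767 = -17909/7525 + 617/7767 = -134456278/58446675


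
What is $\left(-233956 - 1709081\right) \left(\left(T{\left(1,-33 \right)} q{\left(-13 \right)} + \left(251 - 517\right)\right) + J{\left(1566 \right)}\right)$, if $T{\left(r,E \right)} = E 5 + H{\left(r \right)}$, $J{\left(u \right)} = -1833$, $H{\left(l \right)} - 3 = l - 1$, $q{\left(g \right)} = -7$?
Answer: $1875030705$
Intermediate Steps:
$H{\left(l \right)} = 2 + l$ ($H{\left(l \right)} = 3 + \left(l - 1\right) = 3 + \left(-1 + l\right) = 2 + l$)
$T{\left(r,E \right)} = 2 + r + 5 E$ ($T{\left(r,E \right)} = E 5 + \left(2 + r\right) = 5 E + \left(2 + r\right) = 2 + r + 5 E$)
$\left(-233956 - 1709081\right) \left(\left(T{\left(1,-33 \right)} q{\left(-13 \right)} + \left(251 - 517\right)\right) + J{\left(1566 \right)}\right) = \left(-233956 - 1709081\right) \left(\left(\left(2 + 1 + 5 \left(-33\right)\right) \left(-7\right) + \left(251 - 517\right)\right) - 1833\right) = - 1943037 \left(\left(\left(2 + 1 - 165\right) \left(-7\right) - 266\right) - 1833\right) = - 1943037 \left(\left(\left(-162\right) \left(-7\right) - 266\right) - 1833\right) = - 1943037 \left(\left(1134 - 266\right) - 1833\right) = - 1943037 \left(868 - 1833\right) = \left(-1943037\right) \left(-965\right) = 1875030705$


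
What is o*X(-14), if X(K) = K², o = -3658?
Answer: -716968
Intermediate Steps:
o*X(-14) = -3658*(-14)² = -3658*196 = -716968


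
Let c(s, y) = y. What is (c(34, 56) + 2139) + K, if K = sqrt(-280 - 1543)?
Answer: 2195 + I*sqrt(1823) ≈ 2195.0 + 42.697*I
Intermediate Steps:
K = I*sqrt(1823) (K = sqrt(-1823) = I*sqrt(1823) ≈ 42.697*I)
(c(34, 56) + 2139) + K = (56 + 2139) + I*sqrt(1823) = 2195 + I*sqrt(1823)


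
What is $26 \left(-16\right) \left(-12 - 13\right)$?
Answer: $10400$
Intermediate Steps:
$26 \left(-16\right) \left(-12 - 13\right) = \left(-416\right) \left(-25\right) = 10400$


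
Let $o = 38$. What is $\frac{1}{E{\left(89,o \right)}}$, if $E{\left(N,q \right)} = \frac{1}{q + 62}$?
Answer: $100$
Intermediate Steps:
$E{\left(N,q \right)} = \frac{1}{62 + q}$
$\frac{1}{E{\left(89,o \right)}} = \frac{1}{\frac{1}{62 + 38}} = \frac{1}{\frac{1}{100}} = 100$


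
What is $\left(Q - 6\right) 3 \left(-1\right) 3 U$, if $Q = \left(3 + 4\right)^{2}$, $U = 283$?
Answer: $-109521$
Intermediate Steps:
$Q = 49$ ($Q = 7^{2} = 49$)
$\left(Q - 6\right) 3 \left(-1\right) 3 U = \left(49 - 6\right) 3 \left(-1\right) 3 \cdot 283 = 43 \left(\left(-3\right) 3\right) 283 = 43 \left(-9\right) 283 = \left(-387\right) 283 = -109521$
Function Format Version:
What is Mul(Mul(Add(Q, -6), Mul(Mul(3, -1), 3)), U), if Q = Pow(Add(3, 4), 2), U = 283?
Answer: -109521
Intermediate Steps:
Q = 49 (Q = Pow(7, 2) = 49)
Mul(Mul(Add(Q, -6), Mul(Mul(3, -1), 3)), U) = Mul(Mul(Add(49, -6), Mul(Mul(3, -1), 3)), 283) = Mul(Mul(43, Mul(-3, 3)), 283) = Mul(Mul(43, -9), 283) = Mul(-387, 283) = -109521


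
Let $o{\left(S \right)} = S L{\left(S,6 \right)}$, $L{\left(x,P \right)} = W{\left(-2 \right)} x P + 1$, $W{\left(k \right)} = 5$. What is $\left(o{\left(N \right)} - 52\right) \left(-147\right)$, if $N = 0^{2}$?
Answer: $7644$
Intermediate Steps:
$N = 0$
$L{\left(x,P \right)} = 1 + 5 P x$ ($L{\left(x,P \right)} = 5 x P + 1 = 5 P x + 1 = 1 + 5 P x$)
$o{\left(S \right)} = S \left(1 + 30 S\right)$ ($o{\left(S \right)} = S \left(1 + 5 \cdot 6 S\right) = S \left(1 + 30 S\right)$)
$\left(o{\left(N \right)} - 52\right) \left(-147\right) = \left(0 \left(1 + 30 \cdot 0\right) - 52\right) \left(-147\right) = \left(0 \left(1 + 0\right) - 52\right) \left(-147\right) = \left(0 \cdot 1 - 52\right) \left(-147\right) = \left(0 - 52\right) \left(-147\right) = \left(-52\right) \left(-147\right) = 7644$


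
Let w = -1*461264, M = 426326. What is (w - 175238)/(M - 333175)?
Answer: -636502/93151 ≈ -6.8330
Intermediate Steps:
w = -461264
(w - 175238)/(M - 333175) = (-461264 - 175238)/(426326 - 333175) = -636502/93151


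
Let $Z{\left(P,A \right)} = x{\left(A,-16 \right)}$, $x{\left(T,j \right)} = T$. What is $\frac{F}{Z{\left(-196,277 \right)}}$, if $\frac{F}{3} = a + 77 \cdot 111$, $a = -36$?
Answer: $\frac{25533}{277} \approx 92.177$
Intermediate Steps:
$Z{\left(P,A \right)} = A$
$F = 25533$ ($F = 3 \left(-36 + 77 \cdot 111\right) = 3 \left(-36 + 8547\right) = 3 \cdot 8511 = 25533$)
$\frac{F}{Z{\left(-196,277 \right)}} = \frac{25533}{277}$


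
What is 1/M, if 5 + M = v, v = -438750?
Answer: -1/438755 ≈ -2.2792e-6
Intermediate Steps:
M = -438755 (M = -5 - 438750 = -438755)
1/M = 1/(-438755) = -1/438755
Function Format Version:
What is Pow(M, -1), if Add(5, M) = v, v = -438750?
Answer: Rational(-1, 438755) ≈ -2.2792e-6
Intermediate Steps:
M = -438755 (M = Add(-5, -438750) = -438755)
Pow(M, -1) = Pow(-438755, -1) = Rational(-1, 438755)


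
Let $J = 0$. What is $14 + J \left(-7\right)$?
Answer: $14$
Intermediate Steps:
$14 + J \left(-7\right) = 14 + 0 \left(-7\right) = 14 + 0 = 14$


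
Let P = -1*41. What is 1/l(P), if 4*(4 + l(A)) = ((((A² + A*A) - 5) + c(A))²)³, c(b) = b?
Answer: 1/332374073657281045500 ≈ 3.0087e-21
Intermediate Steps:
P = -41
l(A) = -4 + (-5 + A + 2*A²)⁶/4 (l(A) = -4 + ((((A² + A*A) - 5) + A)²)³/4 = -4 + ((((A² + A²) - 5) + A)²)³/4 = -4 + (((2*A² - 5) + A)²)³/4 = -4 + (((-5 + 2*A²) + A)²)³/4 = -4 + ((-5 + A + 2*A²)²)³/4 = -4 + (-5 + A + 2*A²)⁶/4)
1/l(P) = 1/(-4 + (-5 - 41 + 2*(-41)²)⁶/4) = 1/(-4 + (-5 - 41 + 2*1681)⁶/4) = 1/(-4 + (-5 - 41 + 3362)⁶/4) = 1/(-4 + (¼)*3316⁶) = 1/(-4 + (¼)*1329496294629124182016) = 1/(-4 + 332374073657281045504) = 1/332374073657281045500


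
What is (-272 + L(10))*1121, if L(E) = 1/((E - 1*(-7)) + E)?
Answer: -8231503/27 ≈ -3.0487e+5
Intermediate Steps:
L(E) = 1/(7 + 2*E) (L(E) = 1/((E + 7) + E) = 1/((7 + E) + E) = 1/(7 + 2*E))
(-272 + L(10))*1121 = (-272 + 1/(7 + 2*10))*1121 = (-272 + 1/(7 + 20))*1121 = (-272 + 1/27)*1121 = -7343/27*1121 = -8231503/27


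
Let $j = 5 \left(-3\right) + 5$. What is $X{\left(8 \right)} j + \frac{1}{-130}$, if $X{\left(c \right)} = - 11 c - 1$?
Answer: $\frac{115699}{130} \approx 889.99$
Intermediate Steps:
$X{\left(c \right)} = -1 - 11 c$
$j = -10$ ($j = -15 + 5 = -10$)
$X{\left(8 \right)} j + \frac{1}{-130} = \left(-1 - 88\right) \left(-10\right) + \frac{1}{-130} = \left(-1 - 88\right) \left(-10\right) - \frac{1}{130} = \left(-89\right) \left(-10\right) - \frac{1}{130} = 890 - \frac{1}{130} = \frac{115699}{130}$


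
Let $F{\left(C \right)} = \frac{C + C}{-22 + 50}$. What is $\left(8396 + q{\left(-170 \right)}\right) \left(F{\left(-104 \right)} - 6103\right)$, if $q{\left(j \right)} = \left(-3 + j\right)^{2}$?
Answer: $-234182175$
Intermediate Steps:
$F{\left(C \right)} = \frac{C}{14}$ ($F{\left(C \right)} = \frac{2 C}{28} = 2 C \frac{1}{28} = \frac{C}{14}$)
$\left(8396 + q{\left(-170 \right)}\right) \left(F{\left(-104 \right)} - 6103\right) = \left(8396 + \left(-3 - 170\right)^{2}\right) \left(\frac{1}{14} \left(-104\right) - 6103\right) = \left(8396 + \left(-173\right)^{2}\right) \left(- \frac{52}{7} - 6103\right) = \left(8396 + 29929\right) \left(- \frac{42773}{7}\right) = 38325 \left(- \frac{42773}{7}\right) = -234182175$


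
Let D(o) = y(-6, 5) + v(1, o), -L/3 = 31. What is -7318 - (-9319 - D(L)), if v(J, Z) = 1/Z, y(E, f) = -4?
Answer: 185720/93 ≈ 1997.0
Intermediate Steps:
L = -93 (L = -3*31 = -93)
D(o) = -4 + 1/o
-7318 - (-9319 - D(L)) = -7318 - (-9319 - (-4 + 1/(-93))) = -7318 - (-9319 - (-4 - 1/93)) = -7318 - (-9319 - 1*(-373/93)) = -7318 - (-9319 + 373/93) = -7318 - 1*(-866294/93) = -7318 + 866294/93 = 185720/93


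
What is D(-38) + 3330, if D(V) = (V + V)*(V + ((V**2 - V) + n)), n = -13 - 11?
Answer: -104590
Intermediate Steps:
n = -24
D(V) = 2*V*(-24 + V**2) (D(V) = (V + V)*(V + ((V**2 - V) - 24)) = (2*V)*(V + (-24 + V**2 - V)) = (2*V)*(-24 + V**2) = 2*V*(-24 + V**2))
D(-38) + 3330 = 2*(-38)*(-24 + (-38)**2) + 3330 = 2*(-38)*(-24 + 1444) + 3330 = 2*(-38)*1420 + 3330 = -107920 + 3330 = -104590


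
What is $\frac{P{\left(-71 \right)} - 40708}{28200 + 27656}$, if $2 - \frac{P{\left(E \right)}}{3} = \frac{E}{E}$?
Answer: $- \frac{40705}{55856} \approx -0.72875$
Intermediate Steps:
$P{\left(E \right)} = 3$ ($P{\left(E \right)} = 6 - 3 \frac{E}{E} = 6 - 3 = 3$)
$\frac{P{\left(-71 \right)} - 40708}{28200 + 27656} = \frac{3 - 40708}{28200 + 27656} = \frac{3 - 40708}{55856} = \left(-40705\right) \frac{1}{55856} = - \frac{40705}{55856}$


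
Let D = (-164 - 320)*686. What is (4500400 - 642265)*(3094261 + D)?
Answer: 10657083247995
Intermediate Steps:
D = -332024 (D = -484*686 = -332024)
(4500400 - 642265)*(3094261 + D) = (4500400 - 642265)*(3094261 - 332024) = 3858135*2762237 = 10657083247995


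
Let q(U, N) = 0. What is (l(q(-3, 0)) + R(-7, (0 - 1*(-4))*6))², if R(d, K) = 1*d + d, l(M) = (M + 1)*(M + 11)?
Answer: 9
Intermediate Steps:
l(M) = (1 + M)*(11 + M)
R(d, K) = 2*d (R(d, K) = d + d = 2*d)
(l(q(-3, 0)) + R(-7, (0 - 1*(-4))*6))² = ((11 + 0² + 12*0) + 2*(-7))² = ((11 + 0 + 0) - 14)² = (11 - 14)² = (-3)² = 9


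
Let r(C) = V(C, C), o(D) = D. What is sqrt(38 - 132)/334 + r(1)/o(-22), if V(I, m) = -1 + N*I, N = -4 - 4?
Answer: 9/22 + I*sqrt(94)/334 ≈ 0.40909 + 0.029028*I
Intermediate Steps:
N = -8
V(I, m) = -1 - 8*I
r(C) = -1 - 8*C
sqrt(38 - 132)/334 + r(1)/o(-22) = sqrt(38 - 132)/334 + (-1 - 8*1)/(-22) = sqrt(-94)*(1/334) + (-1 - 8)*(-1/22) = (I*sqrt(94))*(1/334) - 9*(-1/22) = I*sqrt(94)/334 + 9/22 = 9/22 + I*sqrt(94)/334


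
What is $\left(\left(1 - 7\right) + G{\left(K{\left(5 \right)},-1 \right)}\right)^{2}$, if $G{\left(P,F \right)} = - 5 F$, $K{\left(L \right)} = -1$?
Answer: $1$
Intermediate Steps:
$\left(\left(1 - 7\right) + G{\left(K{\left(5 \right)},-1 \right)}\right)^{2} = \left(\left(1 - 7\right) - -5\right)^{2} = \left(\left(1 - 7\right) + 5\right)^{2} = \left(-6 + 5\right)^{2} = \left(-1\right)^{2} = 1$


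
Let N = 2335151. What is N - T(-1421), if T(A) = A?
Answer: 2336572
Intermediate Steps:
N - T(-1421) = 2335151 - 1*(-1421) = 2335151 + 1421 = 2336572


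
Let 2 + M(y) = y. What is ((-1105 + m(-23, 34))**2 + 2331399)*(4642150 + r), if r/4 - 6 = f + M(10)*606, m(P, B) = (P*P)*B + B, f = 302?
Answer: 1344970744322976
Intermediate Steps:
M(y) = -2 + y
m(P, B) = B + B*P**2 (m(P, B) = P**2*B + B = B*P**2 + B = B + B*P**2)
r = 20624 (r = 24 + 4*(302 + (-2 + 10)*606) = 24 + 4*(302 + 8*606) = 24 + 4*(302 + 4848) = 24 + 4*5150 = 24 + 20600 = 20624)
((-1105 + m(-23, 34))**2 + 2331399)*(4642150 + r) = ((-1105 + 34*(1 + (-23)**2))**2 + 2331399)*(4642150 + 20624) = ((-1105 + 34*(1 + 529))**2 + 2331399)*4662774 = ((-1105 + 34*530)**2 + 2331399)*4662774 = ((-1105 + 18020)**2 + 2331399)*4662774 = (16915**2 + 2331399)*4662774 = (286117225 + 2331399)*4662774 = 288448624*4662774 = 1344970744322976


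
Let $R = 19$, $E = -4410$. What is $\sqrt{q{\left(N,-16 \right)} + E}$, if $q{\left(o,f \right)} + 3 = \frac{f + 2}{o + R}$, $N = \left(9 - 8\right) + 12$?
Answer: $\frac{i \sqrt{70615}}{4} \approx 66.434 i$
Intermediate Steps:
$N = 13$ ($N = 1 + 12 = 13$)
$q{\left(o,f \right)} = -3 + \frac{2 + f}{19 + o}$ ($q{\left(o,f \right)} = -3 + \frac{f + 2}{o + 19} = -3 + \frac{2 + f}{19 + o}$)
$\sqrt{q{\left(N,-16 \right)} + E} = \sqrt{\frac{-55 - 16 - 39}{19 + 13} - 4410} = \sqrt{\frac{-55 - 16 - 39}{32} - 4410} = \sqrt{\frac{1}{32} \left(-110\right) - 4410} = \sqrt{- \frac{55}{16} - 4410} = \sqrt{- \frac{70615}{16}} = \frac{i \sqrt{70615}}{4}$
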